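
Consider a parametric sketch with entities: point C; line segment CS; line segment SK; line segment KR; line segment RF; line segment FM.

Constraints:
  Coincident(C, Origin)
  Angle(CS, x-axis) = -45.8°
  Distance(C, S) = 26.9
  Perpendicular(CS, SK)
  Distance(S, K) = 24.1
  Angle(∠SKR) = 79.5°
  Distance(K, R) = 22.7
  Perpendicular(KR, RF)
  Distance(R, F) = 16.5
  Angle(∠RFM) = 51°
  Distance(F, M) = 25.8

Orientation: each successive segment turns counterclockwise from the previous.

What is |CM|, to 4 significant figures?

33.74

C is at the origin; CS runs at -45.8° with length 26.9, so S = (18.75, -19.28). CS ⟂ SK, so SK runs at 44.20°; with |SK| = 24.1, K = (36.03, -2.483). ∠SKR = 79.5° gives KR at 144.7° from the x-axis; with |KR| = 22.7, R = (17.50, 10.63). KR is perpendicular to RF, so RF runs at -125.3°; with |RF| = 16.5, F = (7.970, -2.832). ∠RFM = 51.0° gives FM at 3.700° from the x-axis; with |FM| = 25.8, M = (33.72, -1.167). Then |CM| = |M − C| = 33.74.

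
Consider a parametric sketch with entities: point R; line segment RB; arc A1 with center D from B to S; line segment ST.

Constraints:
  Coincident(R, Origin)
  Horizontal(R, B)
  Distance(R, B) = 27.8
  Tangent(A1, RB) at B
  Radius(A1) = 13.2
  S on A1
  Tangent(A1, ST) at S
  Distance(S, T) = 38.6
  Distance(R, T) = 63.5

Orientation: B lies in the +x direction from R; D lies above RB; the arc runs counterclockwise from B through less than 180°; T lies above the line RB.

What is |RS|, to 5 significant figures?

43.634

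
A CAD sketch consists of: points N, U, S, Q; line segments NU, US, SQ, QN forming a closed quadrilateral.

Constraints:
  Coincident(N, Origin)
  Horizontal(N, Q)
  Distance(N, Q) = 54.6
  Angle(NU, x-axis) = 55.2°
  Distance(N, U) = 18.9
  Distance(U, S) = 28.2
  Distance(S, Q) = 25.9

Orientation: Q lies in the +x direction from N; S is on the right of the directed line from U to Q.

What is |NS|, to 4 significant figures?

29.89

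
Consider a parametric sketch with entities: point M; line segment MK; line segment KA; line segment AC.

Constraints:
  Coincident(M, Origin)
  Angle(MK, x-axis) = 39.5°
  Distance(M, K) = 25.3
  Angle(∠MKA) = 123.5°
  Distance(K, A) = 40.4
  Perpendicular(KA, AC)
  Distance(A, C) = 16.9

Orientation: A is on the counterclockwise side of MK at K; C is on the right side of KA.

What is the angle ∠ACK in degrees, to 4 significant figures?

67.30°

M is at the origin; MK runs at 39.5° with length 25.3, so K = 25.3·(cos 39.5°, sin 39.5°) = (19.52, 16.09). ∠MKA = 123.5°, so KA runs at 39.5° + (180° − 123.5°) = 96.00° from the x-axis; with |KA| = 40.4, A = K + 40.4·(cos 96.00°, sin 96.00°) = (15.30, 56.27). KA is perpendicular to AC; with |AC| = 16.9 on the right of KA, C = A + 16.9·(0.9945, 0.1045) = (32.11, 58.04). Then cos ∠ACK = CA·CK / (|CA||CK|), giving 67.30°.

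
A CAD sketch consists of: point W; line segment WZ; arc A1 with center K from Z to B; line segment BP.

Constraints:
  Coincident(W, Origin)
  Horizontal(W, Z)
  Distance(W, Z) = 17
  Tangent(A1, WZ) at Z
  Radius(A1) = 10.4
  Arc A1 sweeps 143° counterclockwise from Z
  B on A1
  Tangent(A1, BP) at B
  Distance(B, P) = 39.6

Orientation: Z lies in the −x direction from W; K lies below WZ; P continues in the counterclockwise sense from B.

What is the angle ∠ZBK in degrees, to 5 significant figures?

18.500°

The tangent condition forces KZ to be normal to WZ, so K = Z + (0, -10.4) = (-17.000, -10.400). On A1, Z sits at bearing 90° from K; a 143° counterclockwise sweep puts B at bearing 233°, so B = K + 10.4·(cos 233°, sin 233°) = (-23.259, -18.706). Then cos ∠ZBK = BZ·BK / (|BZ||BK|), giving 18.500°.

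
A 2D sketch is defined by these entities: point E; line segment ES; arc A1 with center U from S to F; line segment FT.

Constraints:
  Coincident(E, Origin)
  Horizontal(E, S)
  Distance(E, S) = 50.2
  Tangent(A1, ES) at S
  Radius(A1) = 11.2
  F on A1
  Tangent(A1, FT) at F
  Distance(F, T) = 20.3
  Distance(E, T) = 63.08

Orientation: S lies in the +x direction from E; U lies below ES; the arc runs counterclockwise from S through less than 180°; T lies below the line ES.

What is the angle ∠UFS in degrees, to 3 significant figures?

27.1°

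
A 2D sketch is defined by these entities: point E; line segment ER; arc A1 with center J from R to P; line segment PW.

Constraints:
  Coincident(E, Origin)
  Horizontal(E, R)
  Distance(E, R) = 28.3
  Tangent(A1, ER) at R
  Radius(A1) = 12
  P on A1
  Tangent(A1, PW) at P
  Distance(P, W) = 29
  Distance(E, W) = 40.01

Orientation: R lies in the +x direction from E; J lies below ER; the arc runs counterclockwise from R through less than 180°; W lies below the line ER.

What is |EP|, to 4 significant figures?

19.21

Checks: |JP| = 12.00 ✓; ∠(JP, PW) = 90.00° ✓; |PW| = 29.00 ✓; |EW| = 40.01 ✓.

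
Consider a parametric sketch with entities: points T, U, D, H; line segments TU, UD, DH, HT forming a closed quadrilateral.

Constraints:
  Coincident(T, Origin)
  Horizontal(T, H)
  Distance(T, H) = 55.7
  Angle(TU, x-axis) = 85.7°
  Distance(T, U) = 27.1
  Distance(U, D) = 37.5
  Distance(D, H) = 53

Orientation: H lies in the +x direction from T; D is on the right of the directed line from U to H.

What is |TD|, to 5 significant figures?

11.087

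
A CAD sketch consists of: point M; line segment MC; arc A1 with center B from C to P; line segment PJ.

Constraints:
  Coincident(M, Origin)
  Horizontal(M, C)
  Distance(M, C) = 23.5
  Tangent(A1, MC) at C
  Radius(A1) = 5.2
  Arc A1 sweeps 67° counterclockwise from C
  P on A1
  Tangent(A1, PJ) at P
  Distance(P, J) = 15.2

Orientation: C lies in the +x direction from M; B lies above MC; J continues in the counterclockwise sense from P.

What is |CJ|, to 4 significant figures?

20.24

On A1, C sits at bearing -90° from B; a 67° counterclockwise sweep puts P at bearing -23°, so P = B + 5.2·(cos -23°, sin -23°) = (28.29, 3.168). A1 meets PJ tangentially, so BP is at right angles to PJ, so PJ runs along (−sin -23°, cos -23°); with |PJ| = 15.2, J = (34.23, 17.16). Then |CJ| = |J − C| = 20.24.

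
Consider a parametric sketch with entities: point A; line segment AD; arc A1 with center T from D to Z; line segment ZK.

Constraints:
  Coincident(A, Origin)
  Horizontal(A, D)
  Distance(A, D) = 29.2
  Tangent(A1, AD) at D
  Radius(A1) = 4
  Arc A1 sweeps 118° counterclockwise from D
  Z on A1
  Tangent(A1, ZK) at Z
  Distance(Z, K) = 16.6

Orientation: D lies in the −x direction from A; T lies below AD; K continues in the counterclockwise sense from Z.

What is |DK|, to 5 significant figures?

20.972

On A1, D sits at bearing 90° from T; a 118° counterclockwise sweep puts Z at bearing 208°, so Z = T + 4.0·(cos 208°, sin 208°) = (-32.732, -5.8779). Tangency of A1 to ZK means the radius TZ is perpendicular to ZK, so ZK runs along (−sin 208°, cos 208°); with |ZK| = 16.6, K = (-24.939, -20.535). Then |DK| = |K − D| = 20.972.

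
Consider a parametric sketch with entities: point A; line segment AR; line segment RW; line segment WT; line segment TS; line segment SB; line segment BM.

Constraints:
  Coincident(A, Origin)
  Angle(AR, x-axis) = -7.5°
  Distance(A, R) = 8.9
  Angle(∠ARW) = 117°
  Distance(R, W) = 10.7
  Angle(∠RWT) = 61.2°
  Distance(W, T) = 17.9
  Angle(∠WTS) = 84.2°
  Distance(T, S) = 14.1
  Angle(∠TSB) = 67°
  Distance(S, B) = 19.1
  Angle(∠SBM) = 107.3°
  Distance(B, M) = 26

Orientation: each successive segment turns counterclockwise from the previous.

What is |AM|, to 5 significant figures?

31.118

A is at the origin; AR runs at -7.5° with length 8.9, so R = (8.8239, -1.1617). ∠ARW = 117.0° gives RW at 55.500° from the x-axis; with |RW| = 10.7, W = (14.884, 7.6565). ∠RWT = 61.2° gives WT at 174.30° from the x-axis; with |WT| = 17.9, T = (-2.9271, 9.4343). ∠WTS = 84.2° gives TS at -89.900° from the x-axis; with |TS| = 14.1, S = (-2.9025, -4.6657). ∠TSB = 67.0° gives SB at 23.100° from the x-axis; with |SB| = 19.1, B = (14.666, 2.8280). ∠SBM = 107.3° gives BM at 95.800° from the x-axis; with |BM| = 26.0, M = (12.039, 28.695). Then |AM| = |M − A| = 31.118.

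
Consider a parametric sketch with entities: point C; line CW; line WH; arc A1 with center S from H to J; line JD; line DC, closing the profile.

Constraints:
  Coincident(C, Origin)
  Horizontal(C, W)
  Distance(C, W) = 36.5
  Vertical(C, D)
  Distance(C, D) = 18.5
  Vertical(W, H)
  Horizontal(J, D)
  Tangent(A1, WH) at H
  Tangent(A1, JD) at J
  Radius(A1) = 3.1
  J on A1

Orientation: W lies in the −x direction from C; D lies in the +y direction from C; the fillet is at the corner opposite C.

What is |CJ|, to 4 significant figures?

38.18

C is at the origin; CW is horizontal with |CW| = 36.5 and W on the −x side, so W = (-36.50, 0.000). C and D share the same x with |CD| = 18.5 and D on the +y side, so D = (0.000, 18.50). The virtual corner opposite C is at (-36.50, 18.50). Since A1 is tangent to WH there, SH ⟂ WH and A1 meets JD tangentially, so SJ is at right angles to JD, with radius 3.1, so the center S sits 3.1 in from both sides at S = (-33.40, 15.40). That places the tangent points at H = (-36.50, 15.40) on WH and J = (-33.40, 18.50) on JD. Then |CJ| = |J − C| = 38.18.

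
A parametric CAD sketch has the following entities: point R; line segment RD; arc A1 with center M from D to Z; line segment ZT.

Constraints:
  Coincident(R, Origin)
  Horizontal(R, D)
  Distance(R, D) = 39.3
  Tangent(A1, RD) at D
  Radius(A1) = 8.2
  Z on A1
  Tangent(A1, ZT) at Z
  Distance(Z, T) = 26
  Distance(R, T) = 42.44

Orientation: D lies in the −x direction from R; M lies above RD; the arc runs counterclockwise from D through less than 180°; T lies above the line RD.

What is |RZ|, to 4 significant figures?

31.96

Checks: ∠(MD, DR) = 90.00° ✓; |MZ| = 8.200 ✓; ∠(MZ, ZT) = 90.00° ✓; |ZT| = 26.00 ✓; |RT| = 42.44 ✓.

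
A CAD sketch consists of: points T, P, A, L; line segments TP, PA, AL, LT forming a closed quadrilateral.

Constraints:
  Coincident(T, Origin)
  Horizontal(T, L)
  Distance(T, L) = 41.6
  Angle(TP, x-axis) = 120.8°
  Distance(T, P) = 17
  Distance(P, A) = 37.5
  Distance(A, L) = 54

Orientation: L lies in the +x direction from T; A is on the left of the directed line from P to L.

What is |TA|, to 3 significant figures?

47.2

Checks: TP at 120.8° ✓; |PA| = 37.50 ✓; |AL| = 54.00 ✓.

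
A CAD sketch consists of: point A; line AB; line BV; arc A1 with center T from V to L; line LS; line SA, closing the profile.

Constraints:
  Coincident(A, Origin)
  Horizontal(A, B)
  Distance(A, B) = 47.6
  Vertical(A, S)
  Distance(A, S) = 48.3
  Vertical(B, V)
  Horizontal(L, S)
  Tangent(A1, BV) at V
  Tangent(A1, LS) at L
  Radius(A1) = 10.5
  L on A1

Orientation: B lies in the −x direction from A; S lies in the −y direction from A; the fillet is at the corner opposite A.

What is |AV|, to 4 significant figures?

60.78

A is at the origin; AB is horizontal with |AB| = 47.6 and B on the −x side, so B = (-47.60, 0.000). AS is vertical with |AS| = 48.3 and S on the −y side, so S = (0.000, -48.30). The virtual corner opposite A is at (-47.60, -48.30). Tangency of A1 to BV means the radius TV is perpendicular to BV and the tangent condition forces TL to be normal to LS, with radius 10.5, so the center T sits 10.5 in from both sides at T = (-37.10, -37.80). That places the tangent points at V = (-47.60, -37.80) on BV and L = (-37.10, -48.30) on LS. Then |AV| = |V − A| = 60.78.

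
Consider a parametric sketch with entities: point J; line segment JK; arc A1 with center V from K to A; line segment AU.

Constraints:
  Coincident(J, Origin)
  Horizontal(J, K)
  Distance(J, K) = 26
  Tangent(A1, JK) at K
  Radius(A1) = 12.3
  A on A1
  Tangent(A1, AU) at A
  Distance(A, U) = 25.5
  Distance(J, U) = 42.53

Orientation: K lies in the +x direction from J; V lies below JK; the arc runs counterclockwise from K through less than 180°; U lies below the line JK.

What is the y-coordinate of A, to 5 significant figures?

-13.751

Checks: ∠(VK, KJ) = 90.00° ✓; |VK| = 12.30 ✓; |VA| = 12.30 ✓; ∠(VA, AU) = 90.00° ✓; |AU| = 25.50 ✓; |JU| = 42.53 ✓.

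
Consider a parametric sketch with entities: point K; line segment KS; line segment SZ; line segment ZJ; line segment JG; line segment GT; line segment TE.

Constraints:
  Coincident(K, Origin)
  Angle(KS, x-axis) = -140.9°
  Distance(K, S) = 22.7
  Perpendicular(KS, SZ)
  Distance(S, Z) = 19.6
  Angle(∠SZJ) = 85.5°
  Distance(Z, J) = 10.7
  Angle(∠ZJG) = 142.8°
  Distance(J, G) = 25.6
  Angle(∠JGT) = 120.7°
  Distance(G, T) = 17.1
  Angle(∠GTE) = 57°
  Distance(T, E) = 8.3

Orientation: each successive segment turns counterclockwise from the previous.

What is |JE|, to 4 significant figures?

29.74

∠JGT = 120.7° gives GT at 140.1° from the x-axis; with |GT| = 17.1, T = (-6.532, 14.09). ∠GTE = 57.0° gives TE at -96.90° from the x-axis; with |TE| = 8.3, E = (-7.529, 5.852). Then |JE| = |E − J| = 29.74.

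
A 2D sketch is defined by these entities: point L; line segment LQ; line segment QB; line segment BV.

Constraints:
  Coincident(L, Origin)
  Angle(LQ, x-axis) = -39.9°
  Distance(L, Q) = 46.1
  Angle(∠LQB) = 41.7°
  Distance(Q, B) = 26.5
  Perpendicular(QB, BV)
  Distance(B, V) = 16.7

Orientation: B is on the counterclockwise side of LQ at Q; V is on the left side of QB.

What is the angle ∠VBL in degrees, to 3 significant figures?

14.5°

L is at the origin; LQ runs at -39.9° with length 46.1, so Q = 46.1·(cos -39.9°, sin -39.9°) = (35.4, -29.6). ∠LQB = 41.7°, so QB runs at -39.9° + (180° − 41.7°) = 98.4° from the x-axis; with |QB| = 26.5, B = Q + 26.5·(cos 98.4°, sin 98.4°) = (31.5, -3.36). QB ⟂ BV; with |BV| = 16.7 on the left of QB, V = B + 16.7·(-0.989, -0.146) = (15.0, -5.79). Then cos ∠VBL = BV·BL / (|BV||BL|), giving 14.5°.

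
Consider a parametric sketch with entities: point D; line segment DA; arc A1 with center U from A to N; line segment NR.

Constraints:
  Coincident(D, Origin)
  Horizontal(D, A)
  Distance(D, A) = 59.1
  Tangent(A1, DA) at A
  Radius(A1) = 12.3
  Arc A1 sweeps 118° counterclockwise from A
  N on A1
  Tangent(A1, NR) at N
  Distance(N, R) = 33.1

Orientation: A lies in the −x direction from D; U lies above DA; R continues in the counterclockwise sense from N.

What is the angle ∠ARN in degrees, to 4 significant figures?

22.35°

D is at the origin; DA is horizontal with |DA| = 59.1 and A on the −x side, so A = (-59.10, 0.000). A1 meets DA tangentially, so UA is at right angles to DA, so U = A + (0, 12.3) = (-59.10, 12.30). On A1, A sits at bearing -90° from U; a 118° counterclockwise sweep puts N at bearing 28°, so N = U + 12.3·(cos 28°, sin 28°) = (-48.24, 18.07). The tangent condition forces UN to be normal to NR, so NR runs along (−sin 28°, cos 28°); with |NR| = 33.1, R = (-63.78, 47.30). Then cos ∠ARN = RA·RN / (|RA||RN|), giving 22.35°.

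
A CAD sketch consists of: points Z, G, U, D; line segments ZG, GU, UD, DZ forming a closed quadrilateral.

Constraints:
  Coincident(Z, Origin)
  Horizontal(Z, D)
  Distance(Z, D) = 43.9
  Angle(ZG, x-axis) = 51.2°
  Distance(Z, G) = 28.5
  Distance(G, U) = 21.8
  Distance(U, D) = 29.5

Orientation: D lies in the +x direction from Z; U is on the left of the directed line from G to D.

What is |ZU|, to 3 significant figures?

48.3

Z is at the origin; ZD is horizontal with |ZD| = 43.9 and D in +x, so D = (43.9, 0). ZG runs at 51.2° with |ZG| = 28.5, so G = (17.9, 22.2). U is determined by |GU| = 21.8 and |UD| = 29.5 together: it lies at the intersection of circle(G, 21.8) and circle(D, 29.5). With |GD| = 34.2, the foot of the radical line on GD is 11.3 from G and the perpendicular offset is √(21.8² − 11.3²) = 18.6. Taking the left-of-GD solution: U = (38.6, 29.0).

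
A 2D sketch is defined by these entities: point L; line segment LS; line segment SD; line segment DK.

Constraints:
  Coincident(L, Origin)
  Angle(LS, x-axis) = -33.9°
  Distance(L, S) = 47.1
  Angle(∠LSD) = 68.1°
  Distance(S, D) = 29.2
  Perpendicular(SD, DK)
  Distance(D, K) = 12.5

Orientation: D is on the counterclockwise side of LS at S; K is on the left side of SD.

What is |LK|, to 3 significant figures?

33.3

∠LSD = 68.1°, so SD runs at -33.9° + (180° − 68.1°) = 78.0° from the x-axis; with |SD| = 29.2, D = S + 29.2·(cos 78.0°, sin 78.0°) = (45.2, 2.29). SD ⟂ DK; with |DK| = 12.5 on the left of SD, K = D + 12.5·(-0.978, 0.208) = (32.9, 4.89). Then |LK| = |K − L| = 33.3.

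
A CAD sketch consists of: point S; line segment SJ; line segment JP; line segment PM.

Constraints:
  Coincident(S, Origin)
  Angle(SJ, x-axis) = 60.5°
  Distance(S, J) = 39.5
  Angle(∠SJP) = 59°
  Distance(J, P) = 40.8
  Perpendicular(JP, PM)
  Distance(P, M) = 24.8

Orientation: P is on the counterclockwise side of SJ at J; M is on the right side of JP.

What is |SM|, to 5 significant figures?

62.123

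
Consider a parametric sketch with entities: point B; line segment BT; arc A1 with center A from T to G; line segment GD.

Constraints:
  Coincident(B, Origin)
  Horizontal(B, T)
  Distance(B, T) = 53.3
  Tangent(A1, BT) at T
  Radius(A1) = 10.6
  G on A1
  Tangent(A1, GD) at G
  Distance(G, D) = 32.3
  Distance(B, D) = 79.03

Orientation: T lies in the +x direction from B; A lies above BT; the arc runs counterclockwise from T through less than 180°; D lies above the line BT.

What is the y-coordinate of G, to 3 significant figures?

9.51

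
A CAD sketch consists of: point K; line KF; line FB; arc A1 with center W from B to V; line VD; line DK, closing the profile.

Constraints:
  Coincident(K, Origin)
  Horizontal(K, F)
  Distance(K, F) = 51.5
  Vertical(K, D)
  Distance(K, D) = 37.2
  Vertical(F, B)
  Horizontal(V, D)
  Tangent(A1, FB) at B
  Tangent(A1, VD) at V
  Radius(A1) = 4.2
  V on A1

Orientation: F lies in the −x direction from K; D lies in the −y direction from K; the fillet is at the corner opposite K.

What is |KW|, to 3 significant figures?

57.7

K is at the origin; K and F share the same y with |KF| = 51.5 and F on the −x side, so F = (-51.5, 0.00). KD is vertical with |KD| = 37.2 and D on the −y side, so D = (0.00, -37.2). The virtual corner opposite K is at (-51.5, -37.2). Tangency of A1 to FB means the radius WB is perpendicular to FB and since A1 is tangent to VD there, WV ⟂ VD, with radius 4.2, so the center W sits 4.2 in from both sides at W = (-47.3, -33.0). Then |KW| = |W − K| = 57.7.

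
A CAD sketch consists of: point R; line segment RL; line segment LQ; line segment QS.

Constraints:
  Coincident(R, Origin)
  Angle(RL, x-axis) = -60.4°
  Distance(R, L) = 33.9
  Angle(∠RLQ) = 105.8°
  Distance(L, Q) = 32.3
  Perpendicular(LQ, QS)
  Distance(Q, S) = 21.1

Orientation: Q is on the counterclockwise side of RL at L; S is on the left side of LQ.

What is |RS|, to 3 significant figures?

43.1

R is at the origin; RL runs at -60.4° with length 33.9, so L = 33.9·(cos -60.4°, sin -60.4°) = (16.7, -29.5). ∠RLQ = 105.8°, so LQ runs at -60.4° + (180° − 105.8°) = 13.8° from the x-axis; with |LQ| = 32.3, Q = L + 32.3·(cos 13.8°, sin 13.8°) = (48.1, -21.8). The perpendicularity gives QS at right angles to LQ; with |QS| = 21.1 on the left of LQ, S = Q + 21.1·(-0.239, 0.971) = (43.1, -1.28). Then |RS| = |S − R| = 43.1.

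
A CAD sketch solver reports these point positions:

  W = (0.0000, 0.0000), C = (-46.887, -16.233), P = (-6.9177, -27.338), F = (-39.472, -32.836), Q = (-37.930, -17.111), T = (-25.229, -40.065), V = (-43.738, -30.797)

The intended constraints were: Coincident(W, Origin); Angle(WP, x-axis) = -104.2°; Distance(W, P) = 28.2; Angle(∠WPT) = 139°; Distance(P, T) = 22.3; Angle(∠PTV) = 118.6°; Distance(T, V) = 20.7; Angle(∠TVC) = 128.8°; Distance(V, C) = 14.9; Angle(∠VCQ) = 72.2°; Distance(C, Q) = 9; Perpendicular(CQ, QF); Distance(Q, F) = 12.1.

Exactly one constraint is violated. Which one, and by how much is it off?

Distance(Q, F) = 12.1 — off by 3.70.

W = (0.00, 0.00) ✓; WP at -104.2° ✓; |WP| = 28.20 ✓; ∠WPT = 139.0° ✓; |PT| = 22.30 ✓; ∠PTV = 118.6° ✓; |TV| = 20.70 ✓; ∠TVC = 128.8° ✓; |VC| = 14.90 ✓; ∠VCQ = 72.20° ✓; |CQ| = 9.000 ✓; ∠(CQ, QF) = 90.00° ✓; |QF| = 15.80 ✗.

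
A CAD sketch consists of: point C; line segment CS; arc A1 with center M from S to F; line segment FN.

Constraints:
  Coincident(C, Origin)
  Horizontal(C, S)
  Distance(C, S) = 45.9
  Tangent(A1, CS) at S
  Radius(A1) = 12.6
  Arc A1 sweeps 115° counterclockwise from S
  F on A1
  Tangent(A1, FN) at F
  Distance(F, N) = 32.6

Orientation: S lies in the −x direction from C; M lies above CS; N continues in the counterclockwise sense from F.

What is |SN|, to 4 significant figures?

47.53

C is at the origin; CS is horizontal with |CS| = 45.9 and S on the −x side, so S = (-45.90, 0.000). Tangency of A1 to CS means the radius MS is perpendicular to CS, so M = S + (0, 12.6) = (-45.90, 12.60). On A1, S sits at bearing -90° from M; a 115° counterclockwise sweep puts F at bearing 25°, so F = M + 12.6·(cos 25°, sin 25°) = (-34.48, 17.92). A1 meets FN tangentially, so MF is at right angles to FN, so FN runs along (−sin 25°, cos 25°); with |FN| = 32.6, N = (-48.26, 47.47). Then |SN| = |N − S| = 47.53.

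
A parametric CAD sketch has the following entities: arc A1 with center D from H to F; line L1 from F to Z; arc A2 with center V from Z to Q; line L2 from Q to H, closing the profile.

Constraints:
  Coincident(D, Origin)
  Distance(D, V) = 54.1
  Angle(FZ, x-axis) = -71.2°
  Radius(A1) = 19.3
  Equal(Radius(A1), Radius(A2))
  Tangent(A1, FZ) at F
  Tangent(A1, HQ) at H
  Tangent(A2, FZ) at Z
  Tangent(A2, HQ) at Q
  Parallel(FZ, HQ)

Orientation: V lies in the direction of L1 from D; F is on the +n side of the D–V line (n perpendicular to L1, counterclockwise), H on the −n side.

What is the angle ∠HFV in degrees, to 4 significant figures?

70.37°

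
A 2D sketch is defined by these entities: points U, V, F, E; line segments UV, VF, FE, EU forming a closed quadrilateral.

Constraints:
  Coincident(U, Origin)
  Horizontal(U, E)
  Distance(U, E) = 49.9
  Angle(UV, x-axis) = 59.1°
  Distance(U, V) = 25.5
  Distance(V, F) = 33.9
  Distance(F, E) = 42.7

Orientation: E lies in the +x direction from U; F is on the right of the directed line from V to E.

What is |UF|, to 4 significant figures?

14.71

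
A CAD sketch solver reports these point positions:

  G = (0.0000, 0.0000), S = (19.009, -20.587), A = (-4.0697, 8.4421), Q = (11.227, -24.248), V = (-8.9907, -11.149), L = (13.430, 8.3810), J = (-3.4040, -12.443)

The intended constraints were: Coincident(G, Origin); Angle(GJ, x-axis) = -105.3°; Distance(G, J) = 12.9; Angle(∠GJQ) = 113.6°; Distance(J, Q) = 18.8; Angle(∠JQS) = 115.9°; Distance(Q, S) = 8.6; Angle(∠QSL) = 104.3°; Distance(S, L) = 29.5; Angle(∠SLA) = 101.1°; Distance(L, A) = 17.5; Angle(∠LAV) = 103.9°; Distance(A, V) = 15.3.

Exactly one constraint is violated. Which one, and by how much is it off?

Distance(A, V) = 15.3 — off by 4.90.

G = (0.00, 0.00) ✓; GJ at -105.3° ✓; |GJ| = 12.90 ✓; ∠GJQ = 113.6° ✓; |JQ| = 18.80 ✓; ∠JQS = 115.9° ✓; |QS| = 8.600 ✓; ∠QSL = 104.3° ✓; |SL| = 29.50 ✓; ∠SLA = 101.1° ✓; |LA| = 17.50 ✓; ∠LAV = 103.9° ✓; |AV| = 20.20 ✗.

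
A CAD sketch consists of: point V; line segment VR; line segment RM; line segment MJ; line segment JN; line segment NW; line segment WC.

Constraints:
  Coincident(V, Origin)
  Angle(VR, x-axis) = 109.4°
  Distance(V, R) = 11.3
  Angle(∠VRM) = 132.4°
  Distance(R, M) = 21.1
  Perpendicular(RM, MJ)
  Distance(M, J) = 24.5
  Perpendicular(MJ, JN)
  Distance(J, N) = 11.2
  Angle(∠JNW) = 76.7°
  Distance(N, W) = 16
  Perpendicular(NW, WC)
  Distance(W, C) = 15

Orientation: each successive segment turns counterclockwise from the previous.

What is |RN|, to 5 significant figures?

26.425

V is at the origin; VR runs at 109.4° with length 11.3, so R = (-3.7534, 10.658). ∠VRM = 132.4° gives RM at 157.00° from the x-axis; with |RM| = 21.1, M = (-23.176, 18.903). The perpendicularity gives MJ at right angles to RM, so MJ runs at -113.00°; with |MJ| = 24.5, J = (-32.749, -3.6495). The perpendicularity gives JN at right angles to MJ, so JN runs at -23.000°; with |JN| = 11.2, N = (-22.439, -8.0257). Then |RN| = |N − R| = 26.425.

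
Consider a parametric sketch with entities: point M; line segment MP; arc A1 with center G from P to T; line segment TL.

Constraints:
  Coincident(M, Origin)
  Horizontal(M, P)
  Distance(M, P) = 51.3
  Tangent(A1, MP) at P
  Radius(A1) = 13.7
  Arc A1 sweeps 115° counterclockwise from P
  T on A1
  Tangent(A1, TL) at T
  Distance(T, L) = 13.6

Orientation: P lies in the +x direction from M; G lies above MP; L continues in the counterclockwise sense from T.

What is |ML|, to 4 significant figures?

66.13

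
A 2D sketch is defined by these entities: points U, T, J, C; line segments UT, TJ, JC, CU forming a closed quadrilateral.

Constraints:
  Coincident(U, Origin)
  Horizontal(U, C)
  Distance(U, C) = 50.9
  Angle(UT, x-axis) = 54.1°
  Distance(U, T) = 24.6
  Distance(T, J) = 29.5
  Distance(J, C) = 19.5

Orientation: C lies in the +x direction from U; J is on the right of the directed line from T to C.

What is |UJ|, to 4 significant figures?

32.04

Checks: |TJ| = 29.50 ✓; |JC| = 19.50 ✓.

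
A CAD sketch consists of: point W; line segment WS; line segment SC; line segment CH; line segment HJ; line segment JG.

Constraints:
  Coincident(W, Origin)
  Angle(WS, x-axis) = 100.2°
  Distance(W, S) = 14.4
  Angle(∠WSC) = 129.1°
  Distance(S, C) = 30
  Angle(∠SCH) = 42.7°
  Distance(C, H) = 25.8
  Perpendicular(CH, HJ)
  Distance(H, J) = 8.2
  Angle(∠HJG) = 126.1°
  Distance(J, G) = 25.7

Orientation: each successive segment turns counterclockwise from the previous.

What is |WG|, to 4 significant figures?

31.67

W is at the origin; WS runs at 100.2° with length 14.4, so S = (-2.550, 14.17). ∠WSC = 129.1° gives SC at 151.1° from the x-axis; with |SC| = 30.0, C = (-28.81, 28.67). ∠SCH = 42.7° gives CH at -71.60° from the x-axis; with |CH| = 25.8, H = (-20.67, 4.190). The perpendicularity gives HJ at right angles to CH, so HJ runs at 18.40°; with |HJ| = 8.2, J = (-12.89, 6.778). ∠HJG = 126.1° gives JG at 72.30° from the x-axis; with |JG| = 25.7, G = (-5.076, 31.26). Then |WG| = |G − W| = 31.67.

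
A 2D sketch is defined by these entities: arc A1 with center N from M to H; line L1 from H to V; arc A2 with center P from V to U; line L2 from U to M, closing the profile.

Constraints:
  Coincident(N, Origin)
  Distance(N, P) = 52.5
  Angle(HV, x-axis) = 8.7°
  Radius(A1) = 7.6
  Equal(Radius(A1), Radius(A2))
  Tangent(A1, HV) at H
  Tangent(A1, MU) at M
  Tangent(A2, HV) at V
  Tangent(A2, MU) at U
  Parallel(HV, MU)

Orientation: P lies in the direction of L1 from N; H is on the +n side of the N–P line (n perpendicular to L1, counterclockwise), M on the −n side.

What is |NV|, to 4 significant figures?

53.05

Tangency of A1 to both parallel lines with radius 7.6 puts H and M at N ± 7.6·n: H = (-1.150, 7.513), M = (1.150, -7.513). Equal radii place V and U the same way about P: V = P + 7.6·n = (50.75, 15.45), U = P − 7.6·n = (53.05, 0.4286). Then |NV| = |V − N| = 53.05.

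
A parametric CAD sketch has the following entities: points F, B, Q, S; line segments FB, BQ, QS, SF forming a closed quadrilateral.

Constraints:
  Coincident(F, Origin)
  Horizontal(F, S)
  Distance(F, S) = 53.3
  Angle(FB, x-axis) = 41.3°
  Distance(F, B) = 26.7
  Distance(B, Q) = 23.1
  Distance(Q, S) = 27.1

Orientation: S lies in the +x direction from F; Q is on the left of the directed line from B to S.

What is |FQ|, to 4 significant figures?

48.76

Checks: |BQ| = 23.10 ✓; |QS| = 27.10 ✓.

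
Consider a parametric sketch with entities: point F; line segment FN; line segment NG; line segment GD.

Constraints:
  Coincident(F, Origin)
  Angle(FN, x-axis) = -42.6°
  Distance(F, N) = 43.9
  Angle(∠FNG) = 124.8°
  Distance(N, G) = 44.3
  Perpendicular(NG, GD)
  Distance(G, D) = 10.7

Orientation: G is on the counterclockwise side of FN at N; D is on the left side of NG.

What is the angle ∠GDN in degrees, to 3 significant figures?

76.4°

F is at the origin; FN runs at -42.6° with length 43.9, so N = 43.9·(cos -42.6°, sin -42.6°) = (32.3, -29.7). ∠FNG = 124.8°, so NG runs at -42.6° + (180° − 124.8°) = 12.6° from the x-axis; with |NG| = 44.3, G = N + 44.3·(cos 12.6°, sin 12.6°) = (75.5, -20.1). NG is perpendicular to GD; with |GD| = 10.7 on the left of NG, D = G + 10.7·(-0.218, 0.976) = (73.2, -9.61). Then cos ∠GDN = DG·DN / (|DG||DN|), giving 76.4°.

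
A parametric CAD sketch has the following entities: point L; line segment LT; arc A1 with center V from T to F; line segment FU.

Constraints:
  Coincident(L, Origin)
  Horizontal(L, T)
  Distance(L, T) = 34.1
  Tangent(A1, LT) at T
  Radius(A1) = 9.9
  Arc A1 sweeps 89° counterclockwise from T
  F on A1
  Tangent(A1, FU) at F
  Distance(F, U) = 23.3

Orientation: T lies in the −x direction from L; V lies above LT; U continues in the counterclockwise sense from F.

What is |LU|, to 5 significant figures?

40.703

L is at the origin; LT is horizontal with |LT| = 34.1 and T on the −x side, so T = (-34.100, 0.0000). The tangent condition forces VT to be normal to LT, so V = T + (0, 9.9) = (-34.100, 9.9000). On A1, T sits at bearing -90° from V; an 89° counterclockwise sweep puts F at bearing -1°, so F = V + 9.9·(cos -1°, sin -1°) = (-24.202, 9.7272). Since A1 is tangent to FU there, VF ⟂ FU, so FU runs along (−sin -1°, cos -1°); with |FU| = 23.3, U = (-23.795, 33.024). Then |LU| = |U − L| = 40.703.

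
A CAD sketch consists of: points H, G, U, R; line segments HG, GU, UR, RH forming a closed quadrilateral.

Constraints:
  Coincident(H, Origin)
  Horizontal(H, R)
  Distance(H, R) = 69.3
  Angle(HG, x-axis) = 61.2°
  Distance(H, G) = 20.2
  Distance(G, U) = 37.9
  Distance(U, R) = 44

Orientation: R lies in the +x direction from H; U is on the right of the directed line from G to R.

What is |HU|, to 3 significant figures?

32.1

Checks: |GU| = 37.90 ✓; |UR| = 44.00 ✓.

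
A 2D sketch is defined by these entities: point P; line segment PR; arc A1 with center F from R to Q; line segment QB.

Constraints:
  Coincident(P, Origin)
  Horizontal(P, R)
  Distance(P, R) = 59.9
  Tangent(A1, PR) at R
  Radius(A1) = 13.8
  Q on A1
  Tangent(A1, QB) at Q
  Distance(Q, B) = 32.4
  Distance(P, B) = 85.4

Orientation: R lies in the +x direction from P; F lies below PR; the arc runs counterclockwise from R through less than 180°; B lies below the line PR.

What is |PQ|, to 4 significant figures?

54.68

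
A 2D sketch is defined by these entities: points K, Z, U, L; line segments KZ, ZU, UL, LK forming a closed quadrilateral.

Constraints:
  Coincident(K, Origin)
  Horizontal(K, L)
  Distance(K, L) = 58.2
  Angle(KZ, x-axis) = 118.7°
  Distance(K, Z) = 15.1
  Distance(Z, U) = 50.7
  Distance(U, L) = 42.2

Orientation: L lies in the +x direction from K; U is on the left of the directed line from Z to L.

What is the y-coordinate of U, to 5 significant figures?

36.843

Checks: |ZU| = 50.70 ✓; |UL| = 42.20 ✓.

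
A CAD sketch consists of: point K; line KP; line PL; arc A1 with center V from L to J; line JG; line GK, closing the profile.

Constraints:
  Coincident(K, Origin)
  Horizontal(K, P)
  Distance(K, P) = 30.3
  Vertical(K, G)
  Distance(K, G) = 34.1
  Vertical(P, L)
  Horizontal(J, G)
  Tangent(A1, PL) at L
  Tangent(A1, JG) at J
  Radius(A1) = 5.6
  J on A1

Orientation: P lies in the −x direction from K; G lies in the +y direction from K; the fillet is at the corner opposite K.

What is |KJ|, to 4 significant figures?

42.11

The virtual corner opposite K is at (-30.30, 34.10). Since A1 is tangent to PL there, VL ⟂ PL and since A1 is tangent to JG there, VJ ⟂ JG, with radius 5.6, so the center V sits 5.6 in from both sides at V = (-24.70, 28.50). That places the tangent points at L = (-30.30, 28.50) on PL and J = (-24.70, 34.10) on JG. Then |KJ| = |J − K| = 42.11.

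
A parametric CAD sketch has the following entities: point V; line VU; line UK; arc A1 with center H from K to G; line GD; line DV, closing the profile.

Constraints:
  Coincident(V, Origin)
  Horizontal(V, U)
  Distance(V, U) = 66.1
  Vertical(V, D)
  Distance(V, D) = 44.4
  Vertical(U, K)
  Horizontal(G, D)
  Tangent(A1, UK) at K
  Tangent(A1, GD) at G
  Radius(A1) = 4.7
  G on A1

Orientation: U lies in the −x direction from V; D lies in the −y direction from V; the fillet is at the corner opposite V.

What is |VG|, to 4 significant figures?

75.77

The virtual corner opposite V is at (-66.10, -44.40). Tangency of A1 to UK means the radius HK is perpendicular to UK and A1 meets GD tangentially, so HG is at right angles to GD, with radius 4.7, so the center H sits 4.7 in from both sides at H = (-61.40, -39.70). That places the tangent points at K = (-66.10, -39.70) on UK and G = (-61.40, -44.40) on GD. Then |VG| = |G − V| = 75.77.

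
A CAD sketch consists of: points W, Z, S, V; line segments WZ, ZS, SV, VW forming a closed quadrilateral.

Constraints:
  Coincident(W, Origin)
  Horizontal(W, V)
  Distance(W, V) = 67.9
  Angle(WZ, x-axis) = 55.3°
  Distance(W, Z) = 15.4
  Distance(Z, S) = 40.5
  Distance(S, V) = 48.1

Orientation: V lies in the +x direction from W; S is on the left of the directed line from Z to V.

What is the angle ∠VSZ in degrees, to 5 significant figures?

85.631°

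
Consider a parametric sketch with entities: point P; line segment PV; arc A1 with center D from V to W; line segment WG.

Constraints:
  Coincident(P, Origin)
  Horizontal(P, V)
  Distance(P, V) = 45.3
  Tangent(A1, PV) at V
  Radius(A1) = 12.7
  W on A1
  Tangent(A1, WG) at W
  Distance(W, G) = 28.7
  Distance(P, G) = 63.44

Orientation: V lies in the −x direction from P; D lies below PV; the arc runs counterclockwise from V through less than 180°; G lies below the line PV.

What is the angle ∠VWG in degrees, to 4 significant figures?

123.4°

Checks: |DW| = 12.70 ✓; ∠(DW, WG) = 90.00° ✓; |WG| = 28.70 ✓; |PG| = 63.44 ✓.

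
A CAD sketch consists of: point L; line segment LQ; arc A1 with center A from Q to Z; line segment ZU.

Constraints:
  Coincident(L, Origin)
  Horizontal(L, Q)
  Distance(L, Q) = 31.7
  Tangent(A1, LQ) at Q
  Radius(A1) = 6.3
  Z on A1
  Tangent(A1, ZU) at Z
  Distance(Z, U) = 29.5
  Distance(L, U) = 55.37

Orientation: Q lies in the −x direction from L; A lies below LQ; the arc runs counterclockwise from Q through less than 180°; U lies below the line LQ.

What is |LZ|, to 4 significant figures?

38.21

L is at the origin; L and Q share the same y with |LQ| = 31.7 and Q on the −x side, so Q = (-31.70, 0.000). Tangency of A1 to LQ means the radius AQ is perpendicular to LQ, so A = Q + (0, -6.3) = (-31.70, -6.300). Since AZ ⟂ ZU (tangency), |AU| = √(6.3² + 29.5²) = 30.17 regardless of where Z sits on A1. So U lies on both circle(L, 55.37) and circle(A, 30.17); the below-LQ intersection is U = (-43.73, -33.96). Z is the foot of the tangent from U: Z = (-37.87, -5.049).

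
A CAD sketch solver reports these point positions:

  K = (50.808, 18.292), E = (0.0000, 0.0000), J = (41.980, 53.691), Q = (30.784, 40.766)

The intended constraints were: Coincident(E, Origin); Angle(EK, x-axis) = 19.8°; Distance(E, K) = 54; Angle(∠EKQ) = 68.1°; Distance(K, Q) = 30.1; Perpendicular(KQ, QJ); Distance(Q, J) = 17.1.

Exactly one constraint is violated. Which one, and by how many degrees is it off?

Perpendicular(KQ, QJ) — off by 7.40°.

E = (0.00, 0.00) ✓; EK at 19.80° ✓; |EK| = 54.00 ✓; ∠EKQ = 68.10° ✓; |KQ| = 30.10 ✓; ∠(KQ, QJ) = 82.60° ✗; |QJ| = 17.10 ✓.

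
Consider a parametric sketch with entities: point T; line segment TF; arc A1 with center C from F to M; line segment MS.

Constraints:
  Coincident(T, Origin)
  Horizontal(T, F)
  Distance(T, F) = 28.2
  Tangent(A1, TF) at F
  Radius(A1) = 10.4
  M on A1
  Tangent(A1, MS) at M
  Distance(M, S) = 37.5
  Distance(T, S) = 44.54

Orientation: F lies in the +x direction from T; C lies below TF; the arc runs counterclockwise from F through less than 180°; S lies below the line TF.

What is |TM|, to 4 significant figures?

19.71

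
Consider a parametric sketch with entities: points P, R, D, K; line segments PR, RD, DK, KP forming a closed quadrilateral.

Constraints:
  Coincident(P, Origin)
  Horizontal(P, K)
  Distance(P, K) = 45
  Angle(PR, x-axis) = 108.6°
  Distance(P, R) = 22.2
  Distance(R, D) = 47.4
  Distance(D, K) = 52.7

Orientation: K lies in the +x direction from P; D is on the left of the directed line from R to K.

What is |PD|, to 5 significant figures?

58.779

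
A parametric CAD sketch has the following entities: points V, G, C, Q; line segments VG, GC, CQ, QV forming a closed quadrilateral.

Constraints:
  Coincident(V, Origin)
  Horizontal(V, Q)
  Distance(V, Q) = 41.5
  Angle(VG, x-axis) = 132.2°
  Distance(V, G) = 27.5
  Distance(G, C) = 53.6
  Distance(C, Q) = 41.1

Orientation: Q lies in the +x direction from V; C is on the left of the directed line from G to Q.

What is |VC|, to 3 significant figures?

50.8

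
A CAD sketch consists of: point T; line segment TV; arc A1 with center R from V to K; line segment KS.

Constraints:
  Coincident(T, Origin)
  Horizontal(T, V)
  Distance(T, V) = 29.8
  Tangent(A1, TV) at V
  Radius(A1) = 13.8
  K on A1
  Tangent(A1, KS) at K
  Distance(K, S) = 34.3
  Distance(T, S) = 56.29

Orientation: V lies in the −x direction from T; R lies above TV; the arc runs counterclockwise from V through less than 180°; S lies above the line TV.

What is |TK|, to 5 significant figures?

23.810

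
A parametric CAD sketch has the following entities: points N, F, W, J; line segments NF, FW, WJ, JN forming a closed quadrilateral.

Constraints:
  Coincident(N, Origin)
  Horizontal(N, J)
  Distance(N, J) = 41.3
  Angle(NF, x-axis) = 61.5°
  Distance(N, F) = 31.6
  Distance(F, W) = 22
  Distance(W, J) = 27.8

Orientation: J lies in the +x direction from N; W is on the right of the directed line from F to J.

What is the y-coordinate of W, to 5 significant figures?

5.7919

Checks: |FW| = 22.00 ✓; |WJ| = 27.80 ✓.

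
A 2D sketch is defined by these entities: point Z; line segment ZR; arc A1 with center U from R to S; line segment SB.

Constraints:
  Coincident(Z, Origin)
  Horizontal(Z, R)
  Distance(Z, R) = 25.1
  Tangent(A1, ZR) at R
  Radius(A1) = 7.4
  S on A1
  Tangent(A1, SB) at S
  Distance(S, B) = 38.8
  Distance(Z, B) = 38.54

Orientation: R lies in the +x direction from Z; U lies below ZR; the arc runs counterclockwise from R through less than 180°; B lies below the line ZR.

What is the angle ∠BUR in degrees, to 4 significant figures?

142.0°

Z is at the origin; Z and R share the same y with |ZR| = 25.1 and R on the +x side, so R = (25.10, 0.000). Tangency of A1 to ZR means the radius UR is perpendicular to ZR, so U = R + (0, -7.4) = (25.10, -7.400). Since US ⟂ SB (tangency), |UB| = √(7.4² + 38.8²) = 39.50 regardless of where S sits on A1. So B lies on both circle(Z, 38.54) and circle(U, 39.50); the below-ZR intersection is B = (0.7894, -38.53). S is the foot of the tangent from B: S = (18.52, -4.019).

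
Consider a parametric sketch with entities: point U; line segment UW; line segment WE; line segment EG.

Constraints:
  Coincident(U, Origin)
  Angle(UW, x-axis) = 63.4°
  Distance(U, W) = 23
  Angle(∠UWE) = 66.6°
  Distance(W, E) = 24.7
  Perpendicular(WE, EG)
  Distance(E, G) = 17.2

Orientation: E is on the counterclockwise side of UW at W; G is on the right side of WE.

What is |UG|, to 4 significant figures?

41.35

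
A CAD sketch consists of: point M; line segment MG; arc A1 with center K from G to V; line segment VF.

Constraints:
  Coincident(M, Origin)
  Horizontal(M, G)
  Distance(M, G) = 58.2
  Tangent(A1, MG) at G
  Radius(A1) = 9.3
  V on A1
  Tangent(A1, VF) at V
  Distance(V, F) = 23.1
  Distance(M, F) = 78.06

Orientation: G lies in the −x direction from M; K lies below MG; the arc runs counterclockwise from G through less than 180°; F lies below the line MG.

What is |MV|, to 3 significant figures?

67.7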